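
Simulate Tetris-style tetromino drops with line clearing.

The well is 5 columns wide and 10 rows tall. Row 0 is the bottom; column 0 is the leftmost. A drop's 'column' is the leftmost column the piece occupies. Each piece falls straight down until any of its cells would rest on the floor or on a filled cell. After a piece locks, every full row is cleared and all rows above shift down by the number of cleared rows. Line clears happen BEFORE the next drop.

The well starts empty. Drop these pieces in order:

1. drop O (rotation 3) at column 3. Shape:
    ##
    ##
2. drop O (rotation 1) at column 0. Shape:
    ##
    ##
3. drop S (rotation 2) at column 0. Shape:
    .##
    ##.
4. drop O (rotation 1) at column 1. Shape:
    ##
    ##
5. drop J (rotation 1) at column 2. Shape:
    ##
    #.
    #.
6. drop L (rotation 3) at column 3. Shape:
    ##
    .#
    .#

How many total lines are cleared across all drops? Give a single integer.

Answer: 0

Derivation:
Drop 1: O rot3 at col 3 lands with bottom-row=0; cleared 0 line(s) (total 0); column heights now [0 0 0 2 2], max=2
Drop 2: O rot1 at col 0 lands with bottom-row=0; cleared 0 line(s) (total 0); column heights now [2 2 0 2 2], max=2
Drop 3: S rot2 at col 0 lands with bottom-row=2; cleared 0 line(s) (total 0); column heights now [3 4 4 2 2], max=4
Drop 4: O rot1 at col 1 lands with bottom-row=4; cleared 0 line(s) (total 0); column heights now [3 6 6 2 2], max=6
Drop 5: J rot1 at col 2 lands with bottom-row=6; cleared 0 line(s) (total 0); column heights now [3 6 9 9 2], max=9
Drop 6: L rot3 at col 3 lands with bottom-row=7; cleared 0 line(s) (total 0); column heights now [3 6 9 10 10], max=10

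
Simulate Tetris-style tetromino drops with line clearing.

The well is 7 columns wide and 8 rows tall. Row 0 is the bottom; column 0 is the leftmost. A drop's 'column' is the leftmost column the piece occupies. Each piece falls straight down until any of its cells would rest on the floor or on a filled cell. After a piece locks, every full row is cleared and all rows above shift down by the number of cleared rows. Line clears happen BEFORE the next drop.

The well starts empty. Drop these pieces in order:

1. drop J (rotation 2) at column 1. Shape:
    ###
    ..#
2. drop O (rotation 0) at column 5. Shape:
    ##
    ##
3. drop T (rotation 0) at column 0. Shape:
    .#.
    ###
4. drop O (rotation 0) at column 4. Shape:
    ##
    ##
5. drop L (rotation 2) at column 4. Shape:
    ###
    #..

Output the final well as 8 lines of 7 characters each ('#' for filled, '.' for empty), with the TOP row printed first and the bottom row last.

Drop 1: J rot2 at col 1 lands with bottom-row=0; cleared 0 line(s) (total 0); column heights now [0 2 2 2 0 0 0], max=2
Drop 2: O rot0 at col 5 lands with bottom-row=0; cleared 0 line(s) (total 0); column heights now [0 2 2 2 0 2 2], max=2
Drop 3: T rot0 at col 0 lands with bottom-row=2; cleared 0 line(s) (total 0); column heights now [3 4 3 2 0 2 2], max=4
Drop 4: O rot0 at col 4 lands with bottom-row=2; cleared 0 line(s) (total 0); column heights now [3 4 3 2 4 4 2], max=4
Drop 5: L rot2 at col 4 lands with bottom-row=4; cleared 0 line(s) (total 0); column heights now [3 4 3 2 6 6 6], max=6

Answer: .......
.......
....###
....#..
.#..##.
###.##.
.###.##
...#.##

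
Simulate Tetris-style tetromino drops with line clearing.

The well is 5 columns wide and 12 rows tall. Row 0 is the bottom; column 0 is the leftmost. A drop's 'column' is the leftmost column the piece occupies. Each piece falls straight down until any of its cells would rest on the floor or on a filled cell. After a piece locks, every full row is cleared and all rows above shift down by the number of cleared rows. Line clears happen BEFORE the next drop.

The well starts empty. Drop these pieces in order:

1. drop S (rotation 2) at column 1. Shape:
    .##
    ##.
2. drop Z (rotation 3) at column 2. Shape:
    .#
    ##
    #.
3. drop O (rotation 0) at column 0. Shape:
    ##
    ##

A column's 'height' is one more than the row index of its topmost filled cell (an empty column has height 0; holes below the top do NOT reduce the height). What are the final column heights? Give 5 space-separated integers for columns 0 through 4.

Answer: 3 3 4 5 0

Derivation:
Drop 1: S rot2 at col 1 lands with bottom-row=0; cleared 0 line(s) (total 0); column heights now [0 1 2 2 0], max=2
Drop 2: Z rot3 at col 2 lands with bottom-row=2; cleared 0 line(s) (total 0); column heights now [0 1 4 5 0], max=5
Drop 3: O rot0 at col 0 lands with bottom-row=1; cleared 0 line(s) (total 0); column heights now [3 3 4 5 0], max=5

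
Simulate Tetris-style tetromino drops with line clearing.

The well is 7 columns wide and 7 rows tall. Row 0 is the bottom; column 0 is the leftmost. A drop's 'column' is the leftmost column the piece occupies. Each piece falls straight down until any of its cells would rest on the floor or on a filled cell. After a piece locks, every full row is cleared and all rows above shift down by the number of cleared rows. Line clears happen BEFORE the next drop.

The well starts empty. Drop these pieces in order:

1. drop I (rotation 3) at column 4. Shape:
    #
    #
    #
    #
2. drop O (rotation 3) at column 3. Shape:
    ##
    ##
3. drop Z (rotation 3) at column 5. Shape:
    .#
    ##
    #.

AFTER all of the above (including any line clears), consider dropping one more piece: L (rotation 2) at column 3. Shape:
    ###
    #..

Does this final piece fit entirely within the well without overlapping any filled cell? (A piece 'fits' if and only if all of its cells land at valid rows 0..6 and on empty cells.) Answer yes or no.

Drop 1: I rot3 at col 4 lands with bottom-row=0; cleared 0 line(s) (total 0); column heights now [0 0 0 0 4 0 0], max=4
Drop 2: O rot3 at col 3 lands with bottom-row=4; cleared 0 line(s) (total 0); column heights now [0 0 0 6 6 0 0], max=6
Drop 3: Z rot3 at col 5 lands with bottom-row=0; cleared 0 line(s) (total 0); column heights now [0 0 0 6 6 2 3], max=6
Test piece L rot2 at col 3 (width 3): heights before test = [0 0 0 6 6 2 3]; fits = False

Answer: no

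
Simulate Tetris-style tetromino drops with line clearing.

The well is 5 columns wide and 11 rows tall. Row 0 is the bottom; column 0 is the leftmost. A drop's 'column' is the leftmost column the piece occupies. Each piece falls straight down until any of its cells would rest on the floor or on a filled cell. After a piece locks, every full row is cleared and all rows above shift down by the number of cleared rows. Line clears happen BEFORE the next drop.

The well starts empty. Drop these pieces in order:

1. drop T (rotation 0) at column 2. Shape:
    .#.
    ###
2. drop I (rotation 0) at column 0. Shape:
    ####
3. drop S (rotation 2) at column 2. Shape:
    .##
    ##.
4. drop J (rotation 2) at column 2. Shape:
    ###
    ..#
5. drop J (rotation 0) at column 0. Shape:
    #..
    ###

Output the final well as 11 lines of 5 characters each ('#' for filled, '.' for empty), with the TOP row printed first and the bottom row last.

Answer: .....
.....
#....
###..
..###
....#
...##
..##.
####.
...#.
..###

Derivation:
Drop 1: T rot0 at col 2 lands with bottom-row=0; cleared 0 line(s) (total 0); column heights now [0 0 1 2 1], max=2
Drop 2: I rot0 at col 0 lands with bottom-row=2; cleared 0 line(s) (total 0); column heights now [3 3 3 3 1], max=3
Drop 3: S rot2 at col 2 lands with bottom-row=3; cleared 0 line(s) (total 0); column heights now [3 3 4 5 5], max=5
Drop 4: J rot2 at col 2 lands with bottom-row=5; cleared 0 line(s) (total 0); column heights now [3 3 7 7 7], max=7
Drop 5: J rot0 at col 0 lands with bottom-row=7; cleared 0 line(s) (total 0); column heights now [9 8 8 7 7], max=9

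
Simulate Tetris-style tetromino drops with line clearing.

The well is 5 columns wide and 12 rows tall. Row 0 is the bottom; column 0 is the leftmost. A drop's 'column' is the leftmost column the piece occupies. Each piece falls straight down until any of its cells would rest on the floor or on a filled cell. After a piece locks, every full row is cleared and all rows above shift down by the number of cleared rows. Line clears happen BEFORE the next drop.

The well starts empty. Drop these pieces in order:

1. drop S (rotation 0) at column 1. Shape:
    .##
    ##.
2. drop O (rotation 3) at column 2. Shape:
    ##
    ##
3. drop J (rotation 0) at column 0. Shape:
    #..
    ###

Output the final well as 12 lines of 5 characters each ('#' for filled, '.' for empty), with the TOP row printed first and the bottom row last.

Drop 1: S rot0 at col 1 lands with bottom-row=0; cleared 0 line(s) (total 0); column heights now [0 1 2 2 0], max=2
Drop 2: O rot3 at col 2 lands with bottom-row=2; cleared 0 line(s) (total 0); column heights now [0 1 4 4 0], max=4
Drop 3: J rot0 at col 0 lands with bottom-row=4; cleared 0 line(s) (total 0); column heights now [6 5 5 4 0], max=6

Answer: .....
.....
.....
.....
.....
.....
#....
###..
..##.
..##.
..##.
.##..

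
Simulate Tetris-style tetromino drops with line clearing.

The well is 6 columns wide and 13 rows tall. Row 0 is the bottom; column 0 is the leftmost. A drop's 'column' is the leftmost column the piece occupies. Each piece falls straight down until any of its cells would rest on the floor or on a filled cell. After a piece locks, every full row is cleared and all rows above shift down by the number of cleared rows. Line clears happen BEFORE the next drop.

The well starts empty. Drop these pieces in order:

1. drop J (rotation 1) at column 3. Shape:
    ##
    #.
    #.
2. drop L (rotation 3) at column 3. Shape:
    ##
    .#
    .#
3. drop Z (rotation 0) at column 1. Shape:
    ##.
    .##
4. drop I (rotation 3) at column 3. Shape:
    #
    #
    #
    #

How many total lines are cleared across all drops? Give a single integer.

Drop 1: J rot1 at col 3 lands with bottom-row=0; cleared 0 line(s) (total 0); column heights now [0 0 0 3 3 0], max=3
Drop 2: L rot3 at col 3 lands with bottom-row=3; cleared 0 line(s) (total 0); column heights now [0 0 0 6 6 0], max=6
Drop 3: Z rot0 at col 1 lands with bottom-row=6; cleared 0 line(s) (total 0); column heights now [0 8 8 7 6 0], max=8
Drop 4: I rot3 at col 3 lands with bottom-row=7; cleared 0 line(s) (total 0); column heights now [0 8 8 11 6 0], max=11

Answer: 0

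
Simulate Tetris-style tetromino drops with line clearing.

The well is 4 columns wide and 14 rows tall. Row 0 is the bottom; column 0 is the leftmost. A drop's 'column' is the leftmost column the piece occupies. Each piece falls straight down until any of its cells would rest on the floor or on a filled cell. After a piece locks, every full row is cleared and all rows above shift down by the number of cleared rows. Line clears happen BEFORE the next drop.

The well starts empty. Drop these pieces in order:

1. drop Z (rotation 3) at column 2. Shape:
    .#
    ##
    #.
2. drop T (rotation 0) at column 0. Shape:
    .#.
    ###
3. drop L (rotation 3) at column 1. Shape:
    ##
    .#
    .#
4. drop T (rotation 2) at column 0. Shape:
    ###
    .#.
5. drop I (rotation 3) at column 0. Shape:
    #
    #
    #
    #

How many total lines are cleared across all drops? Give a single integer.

Answer: 1

Derivation:
Drop 1: Z rot3 at col 2 lands with bottom-row=0; cleared 0 line(s) (total 0); column heights now [0 0 2 3], max=3
Drop 2: T rot0 at col 0 lands with bottom-row=2; cleared 1 line(s) (total 1); column heights now [0 3 2 2], max=3
Drop 3: L rot3 at col 1 lands with bottom-row=2; cleared 0 line(s) (total 1); column heights now [0 5 5 2], max=5
Drop 4: T rot2 at col 0 lands with bottom-row=5; cleared 0 line(s) (total 1); column heights now [7 7 7 2], max=7
Drop 5: I rot3 at col 0 lands with bottom-row=7; cleared 0 line(s) (total 1); column heights now [11 7 7 2], max=11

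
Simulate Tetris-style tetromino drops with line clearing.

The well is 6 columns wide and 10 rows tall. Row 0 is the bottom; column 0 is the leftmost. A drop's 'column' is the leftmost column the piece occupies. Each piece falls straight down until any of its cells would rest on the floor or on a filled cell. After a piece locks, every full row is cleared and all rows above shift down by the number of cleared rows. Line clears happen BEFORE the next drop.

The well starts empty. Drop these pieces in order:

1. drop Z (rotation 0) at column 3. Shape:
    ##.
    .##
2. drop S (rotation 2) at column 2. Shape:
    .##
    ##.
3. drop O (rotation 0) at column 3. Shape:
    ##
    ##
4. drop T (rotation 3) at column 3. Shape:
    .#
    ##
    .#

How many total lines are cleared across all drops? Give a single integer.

Answer: 0

Derivation:
Drop 1: Z rot0 at col 3 lands with bottom-row=0; cleared 0 line(s) (total 0); column heights now [0 0 0 2 2 1], max=2
Drop 2: S rot2 at col 2 lands with bottom-row=2; cleared 0 line(s) (total 0); column heights now [0 0 3 4 4 1], max=4
Drop 3: O rot0 at col 3 lands with bottom-row=4; cleared 0 line(s) (total 0); column heights now [0 0 3 6 6 1], max=6
Drop 4: T rot3 at col 3 lands with bottom-row=6; cleared 0 line(s) (total 0); column heights now [0 0 3 8 9 1], max=9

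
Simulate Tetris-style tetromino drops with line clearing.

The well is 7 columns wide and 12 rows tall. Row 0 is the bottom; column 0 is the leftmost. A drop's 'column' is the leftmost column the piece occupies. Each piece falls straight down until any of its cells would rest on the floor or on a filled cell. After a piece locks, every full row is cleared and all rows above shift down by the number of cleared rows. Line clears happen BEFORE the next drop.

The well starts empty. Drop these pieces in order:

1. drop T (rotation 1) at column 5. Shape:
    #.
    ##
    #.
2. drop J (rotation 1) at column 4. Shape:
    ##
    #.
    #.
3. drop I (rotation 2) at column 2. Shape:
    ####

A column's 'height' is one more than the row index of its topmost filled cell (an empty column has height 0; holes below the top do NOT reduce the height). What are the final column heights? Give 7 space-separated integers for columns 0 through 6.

Drop 1: T rot1 at col 5 lands with bottom-row=0; cleared 0 line(s) (total 0); column heights now [0 0 0 0 0 3 2], max=3
Drop 2: J rot1 at col 4 lands with bottom-row=1; cleared 0 line(s) (total 0); column heights now [0 0 0 0 4 4 2], max=4
Drop 3: I rot2 at col 2 lands with bottom-row=4; cleared 0 line(s) (total 0); column heights now [0 0 5 5 5 5 2], max=5

Answer: 0 0 5 5 5 5 2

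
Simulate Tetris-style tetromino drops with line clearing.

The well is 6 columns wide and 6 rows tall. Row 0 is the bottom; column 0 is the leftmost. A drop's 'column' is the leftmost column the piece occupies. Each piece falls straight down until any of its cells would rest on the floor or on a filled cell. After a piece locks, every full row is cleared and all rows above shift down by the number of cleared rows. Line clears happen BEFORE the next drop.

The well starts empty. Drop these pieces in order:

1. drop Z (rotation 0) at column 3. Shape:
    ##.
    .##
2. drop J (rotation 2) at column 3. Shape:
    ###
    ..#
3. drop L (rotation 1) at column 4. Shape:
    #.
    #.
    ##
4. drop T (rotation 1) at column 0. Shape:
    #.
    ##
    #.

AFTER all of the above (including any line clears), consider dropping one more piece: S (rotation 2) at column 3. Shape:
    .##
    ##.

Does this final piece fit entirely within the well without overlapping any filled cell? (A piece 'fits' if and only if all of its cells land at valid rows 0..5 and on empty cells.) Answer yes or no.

Drop 1: Z rot0 at col 3 lands with bottom-row=0; cleared 0 line(s) (total 0); column heights now [0 0 0 2 2 1], max=2
Drop 2: J rot2 at col 3 lands with bottom-row=1; cleared 0 line(s) (total 0); column heights now [0 0 0 3 3 3], max=3
Drop 3: L rot1 at col 4 lands with bottom-row=3; cleared 0 line(s) (total 0); column heights now [0 0 0 3 6 4], max=6
Drop 4: T rot1 at col 0 lands with bottom-row=0; cleared 0 line(s) (total 0); column heights now [3 2 0 3 6 4], max=6
Test piece S rot2 at col 3 (width 3): heights before test = [3 2 0 3 6 4]; fits = False

Answer: no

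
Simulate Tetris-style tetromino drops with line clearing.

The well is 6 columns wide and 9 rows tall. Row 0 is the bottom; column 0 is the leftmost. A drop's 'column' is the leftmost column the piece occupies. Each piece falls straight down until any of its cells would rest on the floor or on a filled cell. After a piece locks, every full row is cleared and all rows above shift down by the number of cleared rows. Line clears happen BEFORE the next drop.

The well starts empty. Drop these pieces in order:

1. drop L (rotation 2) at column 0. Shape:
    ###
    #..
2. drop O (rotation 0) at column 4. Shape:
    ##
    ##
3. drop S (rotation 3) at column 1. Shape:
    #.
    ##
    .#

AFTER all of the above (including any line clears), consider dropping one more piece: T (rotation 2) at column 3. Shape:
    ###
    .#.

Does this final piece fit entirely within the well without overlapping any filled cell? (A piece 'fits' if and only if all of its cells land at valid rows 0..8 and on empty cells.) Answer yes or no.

Answer: yes

Derivation:
Drop 1: L rot2 at col 0 lands with bottom-row=0; cleared 0 line(s) (total 0); column heights now [2 2 2 0 0 0], max=2
Drop 2: O rot0 at col 4 lands with bottom-row=0; cleared 0 line(s) (total 0); column heights now [2 2 2 0 2 2], max=2
Drop 3: S rot3 at col 1 lands with bottom-row=2; cleared 0 line(s) (total 0); column heights now [2 5 4 0 2 2], max=5
Test piece T rot2 at col 3 (width 3): heights before test = [2 5 4 0 2 2]; fits = True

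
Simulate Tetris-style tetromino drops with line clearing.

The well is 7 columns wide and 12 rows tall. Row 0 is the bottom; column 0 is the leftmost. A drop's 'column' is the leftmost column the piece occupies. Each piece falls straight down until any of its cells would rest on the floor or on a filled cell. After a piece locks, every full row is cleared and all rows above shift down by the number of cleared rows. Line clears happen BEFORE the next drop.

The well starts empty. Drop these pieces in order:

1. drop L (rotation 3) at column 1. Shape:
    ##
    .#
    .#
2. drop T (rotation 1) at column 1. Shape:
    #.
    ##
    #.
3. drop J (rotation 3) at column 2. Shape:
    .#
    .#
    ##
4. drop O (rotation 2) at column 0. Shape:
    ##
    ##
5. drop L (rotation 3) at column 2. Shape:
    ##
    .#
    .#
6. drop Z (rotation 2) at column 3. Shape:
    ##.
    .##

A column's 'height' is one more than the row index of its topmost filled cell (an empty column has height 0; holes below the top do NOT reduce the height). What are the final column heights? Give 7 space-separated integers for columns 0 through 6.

Drop 1: L rot3 at col 1 lands with bottom-row=0; cleared 0 line(s) (total 0); column heights now [0 3 3 0 0 0 0], max=3
Drop 2: T rot1 at col 1 lands with bottom-row=3; cleared 0 line(s) (total 0); column heights now [0 6 5 0 0 0 0], max=6
Drop 3: J rot3 at col 2 lands with bottom-row=5; cleared 0 line(s) (total 0); column heights now [0 6 6 8 0 0 0], max=8
Drop 4: O rot2 at col 0 lands with bottom-row=6; cleared 0 line(s) (total 0); column heights now [8 8 6 8 0 0 0], max=8
Drop 5: L rot3 at col 2 lands with bottom-row=8; cleared 0 line(s) (total 0); column heights now [8 8 11 11 0 0 0], max=11
Drop 6: Z rot2 at col 3 lands with bottom-row=10; cleared 0 line(s) (total 0); column heights now [8 8 11 12 12 11 0], max=12

Answer: 8 8 11 12 12 11 0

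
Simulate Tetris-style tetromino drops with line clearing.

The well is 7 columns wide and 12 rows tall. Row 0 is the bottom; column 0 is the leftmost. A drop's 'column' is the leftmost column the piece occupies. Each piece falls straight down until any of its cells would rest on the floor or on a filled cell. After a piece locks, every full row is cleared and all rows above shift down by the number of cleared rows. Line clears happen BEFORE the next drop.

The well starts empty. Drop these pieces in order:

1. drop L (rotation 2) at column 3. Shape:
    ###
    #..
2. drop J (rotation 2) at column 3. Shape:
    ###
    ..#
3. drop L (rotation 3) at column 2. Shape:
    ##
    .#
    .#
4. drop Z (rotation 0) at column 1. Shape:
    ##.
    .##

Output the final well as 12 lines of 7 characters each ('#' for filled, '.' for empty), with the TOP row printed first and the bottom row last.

Answer: .......
.......
.......
.##....
..##...
..##...
...#...
...#...
...###.
.....#.
...###.
...#...

Derivation:
Drop 1: L rot2 at col 3 lands with bottom-row=0; cleared 0 line(s) (total 0); column heights now [0 0 0 2 2 2 0], max=2
Drop 2: J rot2 at col 3 lands with bottom-row=2; cleared 0 line(s) (total 0); column heights now [0 0 0 4 4 4 0], max=4
Drop 3: L rot3 at col 2 lands with bottom-row=4; cleared 0 line(s) (total 0); column heights now [0 0 7 7 4 4 0], max=7
Drop 4: Z rot0 at col 1 lands with bottom-row=7; cleared 0 line(s) (total 0); column heights now [0 9 9 8 4 4 0], max=9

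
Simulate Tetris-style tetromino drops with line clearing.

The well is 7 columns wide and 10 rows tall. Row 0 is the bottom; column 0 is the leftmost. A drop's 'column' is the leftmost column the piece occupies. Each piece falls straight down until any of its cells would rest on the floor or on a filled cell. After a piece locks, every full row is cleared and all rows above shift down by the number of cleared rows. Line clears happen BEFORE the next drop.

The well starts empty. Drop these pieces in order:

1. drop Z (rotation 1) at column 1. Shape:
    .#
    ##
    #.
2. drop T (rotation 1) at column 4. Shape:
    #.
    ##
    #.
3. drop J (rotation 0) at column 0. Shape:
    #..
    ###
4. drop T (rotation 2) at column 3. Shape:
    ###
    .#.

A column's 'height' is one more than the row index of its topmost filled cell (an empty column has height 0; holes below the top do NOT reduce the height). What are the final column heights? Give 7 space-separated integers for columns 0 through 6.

Answer: 5 4 4 5 5 5 0

Derivation:
Drop 1: Z rot1 at col 1 lands with bottom-row=0; cleared 0 line(s) (total 0); column heights now [0 2 3 0 0 0 0], max=3
Drop 2: T rot1 at col 4 lands with bottom-row=0; cleared 0 line(s) (total 0); column heights now [0 2 3 0 3 2 0], max=3
Drop 3: J rot0 at col 0 lands with bottom-row=3; cleared 0 line(s) (total 0); column heights now [5 4 4 0 3 2 0], max=5
Drop 4: T rot2 at col 3 lands with bottom-row=3; cleared 0 line(s) (total 0); column heights now [5 4 4 5 5 5 0], max=5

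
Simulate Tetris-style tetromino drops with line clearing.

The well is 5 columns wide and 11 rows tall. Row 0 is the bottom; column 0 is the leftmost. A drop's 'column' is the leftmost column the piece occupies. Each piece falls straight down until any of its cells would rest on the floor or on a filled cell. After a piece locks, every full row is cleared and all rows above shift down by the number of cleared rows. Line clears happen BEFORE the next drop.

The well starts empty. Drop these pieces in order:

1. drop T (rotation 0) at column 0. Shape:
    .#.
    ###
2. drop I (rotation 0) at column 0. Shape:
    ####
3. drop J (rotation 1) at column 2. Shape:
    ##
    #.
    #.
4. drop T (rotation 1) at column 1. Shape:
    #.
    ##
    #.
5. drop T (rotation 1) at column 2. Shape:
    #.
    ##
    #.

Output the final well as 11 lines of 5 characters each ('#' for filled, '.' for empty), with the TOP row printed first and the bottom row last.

Answer: .....
..#..
..##.
.##..
.##..
.###.
..#..
..#..
####.
.#...
###..

Derivation:
Drop 1: T rot0 at col 0 lands with bottom-row=0; cleared 0 line(s) (total 0); column heights now [1 2 1 0 0], max=2
Drop 2: I rot0 at col 0 lands with bottom-row=2; cleared 0 line(s) (total 0); column heights now [3 3 3 3 0], max=3
Drop 3: J rot1 at col 2 lands with bottom-row=3; cleared 0 line(s) (total 0); column heights now [3 3 6 6 0], max=6
Drop 4: T rot1 at col 1 lands with bottom-row=5; cleared 0 line(s) (total 0); column heights now [3 8 7 6 0], max=8
Drop 5: T rot1 at col 2 lands with bottom-row=7; cleared 0 line(s) (total 0); column heights now [3 8 10 9 0], max=10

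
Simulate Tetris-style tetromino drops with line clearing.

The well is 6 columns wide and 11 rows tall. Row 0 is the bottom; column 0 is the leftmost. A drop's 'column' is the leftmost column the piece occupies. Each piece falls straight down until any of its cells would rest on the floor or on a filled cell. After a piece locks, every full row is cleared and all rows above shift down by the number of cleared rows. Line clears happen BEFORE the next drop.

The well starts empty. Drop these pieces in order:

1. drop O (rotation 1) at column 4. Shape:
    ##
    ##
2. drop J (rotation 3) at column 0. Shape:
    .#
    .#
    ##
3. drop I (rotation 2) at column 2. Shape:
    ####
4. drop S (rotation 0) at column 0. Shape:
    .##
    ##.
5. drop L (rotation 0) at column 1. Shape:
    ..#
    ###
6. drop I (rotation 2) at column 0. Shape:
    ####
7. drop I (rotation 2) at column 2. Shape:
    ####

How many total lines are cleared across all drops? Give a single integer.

Answer: 0

Derivation:
Drop 1: O rot1 at col 4 lands with bottom-row=0; cleared 0 line(s) (total 0); column heights now [0 0 0 0 2 2], max=2
Drop 2: J rot3 at col 0 lands with bottom-row=0; cleared 0 line(s) (total 0); column heights now [1 3 0 0 2 2], max=3
Drop 3: I rot2 at col 2 lands with bottom-row=2; cleared 0 line(s) (total 0); column heights now [1 3 3 3 3 3], max=3
Drop 4: S rot0 at col 0 lands with bottom-row=3; cleared 0 line(s) (total 0); column heights now [4 5 5 3 3 3], max=5
Drop 5: L rot0 at col 1 lands with bottom-row=5; cleared 0 line(s) (total 0); column heights now [4 6 6 7 3 3], max=7
Drop 6: I rot2 at col 0 lands with bottom-row=7; cleared 0 line(s) (total 0); column heights now [8 8 8 8 3 3], max=8
Drop 7: I rot2 at col 2 lands with bottom-row=8; cleared 0 line(s) (total 0); column heights now [8 8 9 9 9 9], max=9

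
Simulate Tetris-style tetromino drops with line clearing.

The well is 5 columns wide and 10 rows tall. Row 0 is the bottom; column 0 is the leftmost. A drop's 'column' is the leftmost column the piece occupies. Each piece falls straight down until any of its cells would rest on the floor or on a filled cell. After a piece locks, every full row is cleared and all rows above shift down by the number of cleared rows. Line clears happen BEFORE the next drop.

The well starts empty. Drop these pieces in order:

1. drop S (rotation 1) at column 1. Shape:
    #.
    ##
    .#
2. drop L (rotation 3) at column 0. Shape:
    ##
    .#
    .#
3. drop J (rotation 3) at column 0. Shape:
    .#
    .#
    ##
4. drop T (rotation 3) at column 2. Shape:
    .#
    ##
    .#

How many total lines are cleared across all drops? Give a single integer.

Answer: 0

Derivation:
Drop 1: S rot1 at col 1 lands with bottom-row=0; cleared 0 line(s) (total 0); column heights now [0 3 2 0 0], max=3
Drop 2: L rot3 at col 0 lands with bottom-row=3; cleared 0 line(s) (total 0); column heights now [6 6 2 0 0], max=6
Drop 3: J rot3 at col 0 lands with bottom-row=6; cleared 0 line(s) (total 0); column heights now [7 9 2 0 0], max=9
Drop 4: T rot3 at col 2 lands with bottom-row=1; cleared 0 line(s) (total 0); column heights now [7 9 3 4 0], max=9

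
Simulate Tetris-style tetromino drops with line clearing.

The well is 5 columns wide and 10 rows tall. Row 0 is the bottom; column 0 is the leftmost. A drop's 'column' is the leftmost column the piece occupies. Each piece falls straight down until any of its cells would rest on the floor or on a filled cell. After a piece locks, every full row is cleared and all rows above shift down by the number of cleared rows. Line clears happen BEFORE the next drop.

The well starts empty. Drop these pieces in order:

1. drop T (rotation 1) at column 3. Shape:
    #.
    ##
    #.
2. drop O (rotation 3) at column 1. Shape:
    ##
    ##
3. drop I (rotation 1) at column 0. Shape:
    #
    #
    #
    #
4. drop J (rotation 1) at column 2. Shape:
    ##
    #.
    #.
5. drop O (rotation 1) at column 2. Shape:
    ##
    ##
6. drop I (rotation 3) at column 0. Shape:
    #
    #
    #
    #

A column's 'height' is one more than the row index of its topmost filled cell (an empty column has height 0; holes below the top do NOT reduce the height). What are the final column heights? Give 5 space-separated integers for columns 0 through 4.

Answer: 7 1 6 6 0

Derivation:
Drop 1: T rot1 at col 3 lands with bottom-row=0; cleared 0 line(s) (total 0); column heights now [0 0 0 3 2], max=3
Drop 2: O rot3 at col 1 lands with bottom-row=0; cleared 0 line(s) (total 0); column heights now [0 2 2 3 2], max=3
Drop 3: I rot1 at col 0 lands with bottom-row=0; cleared 1 line(s) (total 1); column heights now [3 1 1 2 0], max=3
Drop 4: J rot1 at col 2 lands with bottom-row=1; cleared 0 line(s) (total 1); column heights now [3 1 4 4 0], max=4
Drop 5: O rot1 at col 2 lands with bottom-row=4; cleared 0 line(s) (total 1); column heights now [3 1 6 6 0], max=6
Drop 6: I rot3 at col 0 lands with bottom-row=3; cleared 0 line(s) (total 1); column heights now [7 1 6 6 0], max=7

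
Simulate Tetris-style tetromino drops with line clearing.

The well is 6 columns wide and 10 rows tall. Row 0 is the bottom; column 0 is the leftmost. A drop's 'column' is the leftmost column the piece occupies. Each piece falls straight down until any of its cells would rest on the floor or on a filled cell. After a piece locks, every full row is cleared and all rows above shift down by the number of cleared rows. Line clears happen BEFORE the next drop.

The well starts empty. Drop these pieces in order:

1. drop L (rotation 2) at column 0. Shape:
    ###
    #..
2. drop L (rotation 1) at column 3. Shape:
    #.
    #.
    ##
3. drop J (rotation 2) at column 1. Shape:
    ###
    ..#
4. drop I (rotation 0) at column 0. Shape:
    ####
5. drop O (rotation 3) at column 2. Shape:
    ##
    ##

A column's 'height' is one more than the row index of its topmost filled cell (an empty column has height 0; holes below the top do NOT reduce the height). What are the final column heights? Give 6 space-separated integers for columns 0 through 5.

Drop 1: L rot2 at col 0 lands with bottom-row=0; cleared 0 line(s) (total 0); column heights now [2 2 2 0 0 0], max=2
Drop 2: L rot1 at col 3 lands with bottom-row=0; cleared 0 line(s) (total 0); column heights now [2 2 2 3 1 0], max=3
Drop 3: J rot2 at col 1 lands with bottom-row=3; cleared 0 line(s) (total 0); column heights now [2 5 5 5 1 0], max=5
Drop 4: I rot0 at col 0 lands with bottom-row=5; cleared 0 line(s) (total 0); column heights now [6 6 6 6 1 0], max=6
Drop 5: O rot3 at col 2 lands with bottom-row=6; cleared 0 line(s) (total 0); column heights now [6 6 8 8 1 0], max=8

Answer: 6 6 8 8 1 0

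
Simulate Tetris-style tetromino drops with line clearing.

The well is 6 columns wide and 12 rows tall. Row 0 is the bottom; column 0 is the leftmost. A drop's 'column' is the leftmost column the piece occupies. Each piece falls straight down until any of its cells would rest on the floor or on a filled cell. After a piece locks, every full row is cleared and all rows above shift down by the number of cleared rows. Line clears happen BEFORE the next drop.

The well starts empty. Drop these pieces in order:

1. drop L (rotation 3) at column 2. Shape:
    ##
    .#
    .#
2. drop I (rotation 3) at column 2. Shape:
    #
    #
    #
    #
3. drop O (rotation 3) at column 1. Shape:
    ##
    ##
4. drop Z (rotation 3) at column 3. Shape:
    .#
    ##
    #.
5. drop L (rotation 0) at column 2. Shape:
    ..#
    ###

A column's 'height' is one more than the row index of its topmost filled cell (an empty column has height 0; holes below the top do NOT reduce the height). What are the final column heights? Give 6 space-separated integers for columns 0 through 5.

Answer: 0 9 10 10 11 0

Derivation:
Drop 1: L rot3 at col 2 lands with bottom-row=0; cleared 0 line(s) (total 0); column heights now [0 0 3 3 0 0], max=3
Drop 2: I rot3 at col 2 lands with bottom-row=3; cleared 0 line(s) (total 0); column heights now [0 0 7 3 0 0], max=7
Drop 3: O rot3 at col 1 lands with bottom-row=7; cleared 0 line(s) (total 0); column heights now [0 9 9 3 0 0], max=9
Drop 4: Z rot3 at col 3 lands with bottom-row=3; cleared 0 line(s) (total 0); column heights now [0 9 9 5 6 0], max=9
Drop 5: L rot0 at col 2 lands with bottom-row=9; cleared 0 line(s) (total 0); column heights now [0 9 10 10 11 0], max=11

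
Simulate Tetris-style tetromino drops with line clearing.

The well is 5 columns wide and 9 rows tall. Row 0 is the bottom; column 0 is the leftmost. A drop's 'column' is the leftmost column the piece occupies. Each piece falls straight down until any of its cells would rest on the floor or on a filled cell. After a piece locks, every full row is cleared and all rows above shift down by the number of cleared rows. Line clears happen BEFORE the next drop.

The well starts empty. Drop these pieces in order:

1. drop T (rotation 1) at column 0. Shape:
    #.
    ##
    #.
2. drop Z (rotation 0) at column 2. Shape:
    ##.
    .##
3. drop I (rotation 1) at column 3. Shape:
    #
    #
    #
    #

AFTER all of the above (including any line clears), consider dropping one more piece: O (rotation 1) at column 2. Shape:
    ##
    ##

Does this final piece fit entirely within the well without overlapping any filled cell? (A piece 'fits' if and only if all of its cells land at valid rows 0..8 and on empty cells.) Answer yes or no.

Drop 1: T rot1 at col 0 lands with bottom-row=0; cleared 0 line(s) (total 0); column heights now [3 2 0 0 0], max=3
Drop 2: Z rot0 at col 2 lands with bottom-row=0; cleared 0 line(s) (total 0); column heights now [3 2 2 2 1], max=3
Drop 3: I rot1 at col 3 lands with bottom-row=2; cleared 0 line(s) (total 0); column heights now [3 2 2 6 1], max=6
Test piece O rot1 at col 2 (width 2): heights before test = [3 2 2 6 1]; fits = True

Answer: yes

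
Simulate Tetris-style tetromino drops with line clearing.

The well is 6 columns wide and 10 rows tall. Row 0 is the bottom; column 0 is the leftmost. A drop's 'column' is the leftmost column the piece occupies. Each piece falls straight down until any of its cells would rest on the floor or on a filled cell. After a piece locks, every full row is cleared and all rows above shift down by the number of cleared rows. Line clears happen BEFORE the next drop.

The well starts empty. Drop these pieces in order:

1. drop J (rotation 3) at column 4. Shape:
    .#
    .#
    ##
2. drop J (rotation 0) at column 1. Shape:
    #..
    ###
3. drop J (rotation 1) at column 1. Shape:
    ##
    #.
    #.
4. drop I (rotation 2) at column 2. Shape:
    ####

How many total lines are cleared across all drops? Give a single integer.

Drop 1: J rot3 at col 4 lands with bottom-row=0; cleared 0 line(s) (total 0); column heights now [0 0 0 0 1 3], max=3
Drop 2: J rot0 at col 1 lands with bottom-row=0; cleared 0 line(s) (total 0); column heights now [0 2 1 1 1 3], max=3
Drop 3: J rot1 at col 1 lands with bottom-row=2; cleared 0 line(s) (total 0); column heights now [0 5 5 1 1 3], max=5
Drop 4: I rot2 at col 2 lands with bottom-row=5; cleared 0 line(s) (total 0); column heights now [0 5 6 6 6 6], max=6

Answer: 0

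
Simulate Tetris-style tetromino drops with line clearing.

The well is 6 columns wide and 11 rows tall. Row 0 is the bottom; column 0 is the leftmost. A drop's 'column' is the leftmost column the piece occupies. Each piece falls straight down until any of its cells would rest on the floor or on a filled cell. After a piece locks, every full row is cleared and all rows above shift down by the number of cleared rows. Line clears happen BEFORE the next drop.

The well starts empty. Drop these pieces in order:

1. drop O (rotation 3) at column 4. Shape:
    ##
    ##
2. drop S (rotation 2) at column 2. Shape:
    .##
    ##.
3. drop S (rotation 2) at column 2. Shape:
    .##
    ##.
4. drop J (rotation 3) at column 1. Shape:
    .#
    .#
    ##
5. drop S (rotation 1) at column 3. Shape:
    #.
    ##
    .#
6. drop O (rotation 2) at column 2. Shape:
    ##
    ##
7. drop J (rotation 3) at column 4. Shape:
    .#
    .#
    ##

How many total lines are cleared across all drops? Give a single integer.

Answer: 0

Derivation:
Drop 1: O rot3 at col 4 lands with bottom-row=0; cleared 0 line(s) (total 0); column heights now [0 0 0 0 2 2], max=2
Drop 2: S rot2 at col 2 lands with bottom-row=1; cleared 0 line(s) (total 0); column heights now [0 0 2 3 3 2], max=3
Drop 3: S rot2 at col 2 lands with bottom-row=3; cleared 0 line(s) (total 0); column heights now [0 0 4 5 5 2], max=5
Drop 4: J rot3 at col 1 lands with bottom-row=4; cleared 0 line(s) (total 0); column heights now [0 5 7 5 5 2], max=7
Drop 5: S rot1 at col 3 lands with bottom-row=5; cleared 0 line(s) (total 0); column heights now [0 5 7 8 7 2], max=8
Drop 6: O rot2 at col 2 lands with bottom-row=8; cleared 0 line(s) (total 0); column heights now [0 5 10 10 7 2], max=10
Drop 7: J rot3 at col 4 lands with bottom-row=7; cleared 0 line(s) (total 0); column heights now [0 5 10 10 8 10], max=10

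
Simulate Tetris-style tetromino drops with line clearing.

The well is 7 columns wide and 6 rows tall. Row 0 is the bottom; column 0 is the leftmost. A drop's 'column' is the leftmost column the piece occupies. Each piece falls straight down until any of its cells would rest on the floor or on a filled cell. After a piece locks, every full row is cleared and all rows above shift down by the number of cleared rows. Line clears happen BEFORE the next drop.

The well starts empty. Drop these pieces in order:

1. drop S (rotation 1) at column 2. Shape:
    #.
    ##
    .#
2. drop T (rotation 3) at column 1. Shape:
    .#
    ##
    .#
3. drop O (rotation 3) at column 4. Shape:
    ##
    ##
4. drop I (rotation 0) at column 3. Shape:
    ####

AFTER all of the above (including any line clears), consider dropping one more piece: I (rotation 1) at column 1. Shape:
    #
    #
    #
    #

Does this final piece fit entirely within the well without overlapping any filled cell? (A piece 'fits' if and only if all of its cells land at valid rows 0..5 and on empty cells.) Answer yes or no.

Drop 1: S rot1 at col 2 lands with bottom-row=0; cleared 0 line(s) (total 0); column heights now [0 0 3 2 0 0 0], max=3
Drop 2: T rot3 at col 1 lands with bottom-row=3; cleared 0 line(s) (total 0); column heights now [0 5 6 2 0 0 0], max=6
Drop 3: O rot3 at col 4 lands with bottom-row=0; cleared 0 line(s) (total 0); column heights now [0 5 6 2 2 2 0], max=6
Drop 4: I rot0 at col 3 lands with bottom-row=2; cleared 0 line(s) (total 0); column heights now [0 5 6 3 3 3 3], max=6
Test piece I rot1 at col 1 (width 1): heights before test = [0 5 6 3 3 3 3]; fits = False

Answer: no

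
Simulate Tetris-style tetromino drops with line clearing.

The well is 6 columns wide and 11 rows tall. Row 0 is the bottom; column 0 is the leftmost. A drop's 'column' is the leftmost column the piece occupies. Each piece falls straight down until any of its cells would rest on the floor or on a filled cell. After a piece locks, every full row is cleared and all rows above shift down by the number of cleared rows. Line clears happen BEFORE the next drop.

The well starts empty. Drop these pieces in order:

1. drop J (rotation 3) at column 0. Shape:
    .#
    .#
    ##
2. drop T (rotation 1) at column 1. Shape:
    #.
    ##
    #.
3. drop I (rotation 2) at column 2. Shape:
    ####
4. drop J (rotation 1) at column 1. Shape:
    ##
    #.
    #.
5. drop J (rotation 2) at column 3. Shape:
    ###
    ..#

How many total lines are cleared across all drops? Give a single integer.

Answer: 0

Derivation:
Drop 1: J rot3 at col 0 lands with bottom-row=0; cleared 0 line(s) (total 0); column heights now [1 3 0 0 0 0], max=3
Drop 2: T rot1 at col 1 lands with bottom-row=3; cleared 0 line(s) (total 0); column heights now [1 6 5 0 0 0], max=6
Drop 3: I rot2 at col 2 lands with bottom-row=5; cleared 0 line(s) (total 0); column heights now [1 6 6 6 6 6], max=6
Drop 4: J rot1 at col 1 lands with bottom-row=6; cleared 0 line(s) (total 0); column heights now [1 9 9 6 6 6], max=9
Drop 5: J rot2 at col 3 lands with bottom-row=6; cleared 0 line(s) (total 0); column heights now [1 9 9 8 8 8], max=9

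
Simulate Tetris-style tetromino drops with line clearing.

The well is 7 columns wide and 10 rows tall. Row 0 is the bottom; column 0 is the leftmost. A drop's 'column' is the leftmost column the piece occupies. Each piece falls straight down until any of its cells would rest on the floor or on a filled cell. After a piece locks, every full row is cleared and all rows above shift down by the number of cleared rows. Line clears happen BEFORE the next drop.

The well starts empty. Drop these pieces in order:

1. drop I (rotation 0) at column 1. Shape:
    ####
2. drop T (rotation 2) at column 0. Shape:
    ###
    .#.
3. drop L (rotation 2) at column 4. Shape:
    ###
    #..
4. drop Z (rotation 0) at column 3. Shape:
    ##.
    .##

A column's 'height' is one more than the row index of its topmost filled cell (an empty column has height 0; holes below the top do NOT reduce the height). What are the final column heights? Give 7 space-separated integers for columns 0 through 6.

Answer: 3 3 3 5 5 4 3

Derivation:
Drop 1: I rot0 at col 1 lands with bottom-row=0; cleared 0 line(s) (total 0); column heights now [0 1 1 1 1 0 0], max=1
Drop 2: T rot2 at col 0 lands with bottom-row=1; cleared 0 line(s) (total 0); column heights now [3 3 3 1 1 0 0], max=3
Drop 3: L rot2 at col 4 lands with bottom-row=1; cleared 0 line(s) (total 0); column heights now [3 3 3 1 3 3 3], max=3
Drop 4: Z rot0 at col 3 lands with bottom-row=3; cleared 0 line(s) (total 0); column heights now [3 3 3 5 5 4 3], max=5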